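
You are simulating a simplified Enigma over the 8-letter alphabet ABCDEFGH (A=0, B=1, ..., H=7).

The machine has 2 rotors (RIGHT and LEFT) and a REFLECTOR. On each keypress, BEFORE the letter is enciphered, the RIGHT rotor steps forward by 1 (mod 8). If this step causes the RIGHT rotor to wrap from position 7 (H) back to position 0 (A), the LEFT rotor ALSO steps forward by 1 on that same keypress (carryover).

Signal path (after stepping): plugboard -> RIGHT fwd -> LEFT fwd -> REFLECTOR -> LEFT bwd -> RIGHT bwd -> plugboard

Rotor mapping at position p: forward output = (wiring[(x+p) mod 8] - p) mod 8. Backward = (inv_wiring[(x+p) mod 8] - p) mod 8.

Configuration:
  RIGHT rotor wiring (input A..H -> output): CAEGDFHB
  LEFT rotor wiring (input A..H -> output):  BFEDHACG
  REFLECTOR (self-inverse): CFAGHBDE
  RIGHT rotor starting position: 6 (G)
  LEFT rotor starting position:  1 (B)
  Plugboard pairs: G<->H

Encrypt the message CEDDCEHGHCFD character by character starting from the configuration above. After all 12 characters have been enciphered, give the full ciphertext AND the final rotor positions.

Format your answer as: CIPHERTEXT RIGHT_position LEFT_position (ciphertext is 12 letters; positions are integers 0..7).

Char 1 ('C'): step: R->7, L=1; C->plug->C->R->B->L->D->refl->G->L'->D->R'->B->plug->B
Char 2 ('E'): step: R->0, L->2 (L advanced); E->plug->E->R->D->L->G->refl->D->L'->H->R'->G->plug->H
Char 3 ('D'): step: R->1, L=2; D->plug->D->R->C->L->F->refl->B->L'->B->R'->H->plug->G
Char 4 ('D'): step: R->2, L=2; D->plug->D->R->D->L->G->refl->D->L'->H->R'->F->plug->F
Char 5 ('C'): step: R->3, L=2; C->plug->C->R->C->L->F->refl->B->L'->B->R'->H->plug->G
Char 6 ('E'): step: R->4, L=2; E->plug->E->R->G->L->H->refl->E->L'->F->R'->D->plug->D
Char 7 ('H'): step: R->5, L=2; H->plug->G->R->B->L->B->refl->F->L'->C->R'->B->plug->B
Char 8 ('G'): step: R->6, L=2; G->plug->H->R->H->L->D->refl->G->L'->D->R'->B->plug->B
Char 9 ('H'): step: R->7, L=2; H->plug->G->R->G->L->H->refl->E->L'->F->R'->D->plug->D
Char 10 ('C'): step: R->0, L->3 (L advanced); C->plug->C->R->E->L->D->refl->G->L'->F->R'->F->plug->F
Char 11 ('F'): step: R->1, L=3; F->plug->F->R->G->L->C->refl->A->L'->A->R'->G->plug->H
Char 12 ('D'): step: R->2, L=3; D->plug->D->R->D->L->H->refl->E->L'->B->R'->C->plug->C
Final: ciphertext=BHGFGDBBDFHC, RIGHT=2, LEFT=3

Answer: BHGFGDBBDFHC 2 3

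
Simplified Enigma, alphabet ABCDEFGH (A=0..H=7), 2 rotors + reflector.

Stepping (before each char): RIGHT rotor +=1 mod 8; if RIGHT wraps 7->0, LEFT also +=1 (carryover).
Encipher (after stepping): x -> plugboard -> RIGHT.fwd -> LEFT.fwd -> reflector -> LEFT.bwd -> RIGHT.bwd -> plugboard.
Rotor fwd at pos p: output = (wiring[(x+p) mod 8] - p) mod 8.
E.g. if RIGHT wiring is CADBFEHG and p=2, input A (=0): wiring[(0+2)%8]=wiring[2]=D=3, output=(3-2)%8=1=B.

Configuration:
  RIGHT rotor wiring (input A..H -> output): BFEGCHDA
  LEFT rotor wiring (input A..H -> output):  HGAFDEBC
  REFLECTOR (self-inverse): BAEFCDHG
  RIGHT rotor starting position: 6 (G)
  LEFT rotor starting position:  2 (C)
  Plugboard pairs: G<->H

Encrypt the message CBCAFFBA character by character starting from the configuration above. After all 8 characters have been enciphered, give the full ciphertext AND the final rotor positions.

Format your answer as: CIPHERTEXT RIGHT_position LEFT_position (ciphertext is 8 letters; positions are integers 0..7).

Char 1 ('C'): step: R->7, L=2; C->plug->C->R->G->L->F->refl->D->L'->B->R'->A->plug->A
Char 2 ('B'): step: R->0, L->3 (L advanced); B->plug->B->R->F->L->E->refl->C->L'->A->R'->H->plug->G
Char 3 ('C'): step: R->1, L=3; C->plug->C->R->F->L->E->refl->C->L'->A->R'->H->plug->G
Char 4 ('A'): step: R->2, L=3; A->plug->A->R->C->L->B->refl->A->L'->B->R'->E->plug->E
Char 5 ('F'): step: R->3, L=3; F->plug->F->R->G->L->D->refl->F->L'->H->R'->B->plug->B
Char 6 ('F'): step: R->4, L=3; F->plug->F->R->B->L->A->refl->B->L'->C->R'->H->plug->G
Char 7 ('B'): step: R->5, L=3; B->plug->B->R->G->L->D->refl->F->L'->H->R'->F->plug->F
Char 8 ('A'): step: R->6, L=3; A->plug->A->R->F->L->E->refl->C->L'->A->R'->F->plug->F
Final: ciphertext=AGGEBGFF, RIGHT=6, LEFT=3

Answer: AGGEBGFF 6 3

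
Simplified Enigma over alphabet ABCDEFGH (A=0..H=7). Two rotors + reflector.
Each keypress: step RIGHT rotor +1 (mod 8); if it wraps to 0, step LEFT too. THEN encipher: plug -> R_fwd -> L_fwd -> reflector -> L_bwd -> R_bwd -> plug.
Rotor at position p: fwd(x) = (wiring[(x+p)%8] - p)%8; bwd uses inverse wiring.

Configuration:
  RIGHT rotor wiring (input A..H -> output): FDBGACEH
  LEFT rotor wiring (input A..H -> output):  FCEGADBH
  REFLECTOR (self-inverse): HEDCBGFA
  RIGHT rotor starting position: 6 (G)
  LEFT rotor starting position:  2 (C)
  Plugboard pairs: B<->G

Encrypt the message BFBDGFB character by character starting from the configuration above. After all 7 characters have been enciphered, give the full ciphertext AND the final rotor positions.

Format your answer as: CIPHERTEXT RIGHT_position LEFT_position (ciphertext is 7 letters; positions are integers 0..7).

Answer: FDAFBAH 5 3

Derivation:
Char 1 ('B'): step: R->7, L=2; B->plug->G->R->D->L->B->refl->E->L'->B->R'->F->plug->F
Char 2 ('F'): step: R->0, L->3 (L advanced); F->plug->F->R->C->L->A->refl->H->L'->G->R'->D->plug->D
Char 3 ('B'): step: R->1, L=3; B->plug->G->R->G->L->H->refl->A->L'->C->R'->A->plug->A
Char 4 ('D'): step: R->2, L=3; D->plug->D->R->A->L->D->refl->C->L'->F->R'->F->plug->F
Char 5 ('G'): step: R->3, L=3; G->plug->B->R->F->L->C->refl->D->L'->A->R'->G->plug->B
Char 6 ('F'): step: R->4, L=3; F->plug->F->R->H->L->B->refl->E->L'->E->R'->A->plug->A
Char 7 ('B'): step: R->5, L=3; B->plug->G->R->B->L->F->refl->G->L'->D->R'->H->plug->H
Final: ciphertext=FDAFBAH, RIGHT=5, LEFT=3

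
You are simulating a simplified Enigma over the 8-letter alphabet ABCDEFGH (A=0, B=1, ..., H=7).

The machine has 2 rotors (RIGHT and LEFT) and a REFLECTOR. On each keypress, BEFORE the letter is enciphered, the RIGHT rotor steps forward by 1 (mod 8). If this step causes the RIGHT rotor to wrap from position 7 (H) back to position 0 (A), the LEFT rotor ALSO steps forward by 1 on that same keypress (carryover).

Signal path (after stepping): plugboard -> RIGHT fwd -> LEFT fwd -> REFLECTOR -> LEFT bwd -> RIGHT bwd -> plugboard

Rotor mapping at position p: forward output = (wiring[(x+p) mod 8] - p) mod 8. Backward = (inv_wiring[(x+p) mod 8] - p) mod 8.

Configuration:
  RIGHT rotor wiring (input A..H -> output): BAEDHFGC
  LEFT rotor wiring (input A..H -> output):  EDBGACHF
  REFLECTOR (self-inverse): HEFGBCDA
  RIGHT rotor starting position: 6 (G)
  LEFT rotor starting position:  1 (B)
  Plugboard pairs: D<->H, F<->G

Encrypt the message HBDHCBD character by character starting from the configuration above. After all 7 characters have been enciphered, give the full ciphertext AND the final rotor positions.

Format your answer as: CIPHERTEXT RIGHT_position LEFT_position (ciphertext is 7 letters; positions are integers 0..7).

Answer: DHBGFDC 5 2

Derivation:
Char 1 ('H'): step: R->7, L=1; H->plug->D->R->F->L->G->refl->D->L'->H->R'->H->plug->D
Char 2 ('B'): step: R->0, L->2 (L advanced); B->plug->B->R->A->L->H->refl->A->L'->D->R'->D->plug->H
Char 3 ('D'): step: R->1, L=2; D->plug->H->R->A->L->H->refl->A->L'->D->R'->B->plug->B
Char 4 ('H'): step: R->2, L=2; H->plug->D->R->D->L->A->refl->H->L'->A->R'->F->plug->G
Char 5 ('C'): step: R->3, L=2; C->plug->C->R->C->L->G->refl->D->L'->F->R'->G->plug->F
Char 6 ('B'): step: R->4, L=2; B->plug->B->R->B->L->E->refl->B->L'->H->R'->H->plug->D
Char 7 ('D'): step: R->5, L=2; D->plug->H->R->C->L->G->refl->D->L'->F->R'->C->plug->C
Final: ciphertext=DHBGFDC, RIGHT=5, LEFT=2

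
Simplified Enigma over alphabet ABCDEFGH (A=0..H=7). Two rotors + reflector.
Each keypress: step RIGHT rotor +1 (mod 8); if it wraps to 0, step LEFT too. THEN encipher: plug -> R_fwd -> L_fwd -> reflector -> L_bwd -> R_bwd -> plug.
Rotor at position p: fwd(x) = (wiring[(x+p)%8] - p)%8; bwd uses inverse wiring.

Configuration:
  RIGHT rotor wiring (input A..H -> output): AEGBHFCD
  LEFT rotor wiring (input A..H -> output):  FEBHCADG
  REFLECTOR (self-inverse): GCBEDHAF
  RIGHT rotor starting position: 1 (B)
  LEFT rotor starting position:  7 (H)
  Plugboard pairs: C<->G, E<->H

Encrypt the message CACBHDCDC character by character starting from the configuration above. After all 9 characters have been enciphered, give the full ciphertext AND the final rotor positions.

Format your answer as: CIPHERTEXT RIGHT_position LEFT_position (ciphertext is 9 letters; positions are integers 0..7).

Char 1 ('C'): step: R->2, L=7; C->plug->G->R->G->L->B->refl->C->L'->D->R'->D->plug->D
Char 2 ('A'): step: R->3, L=7; A->plug->A->R->G->L->B->refl->C->L'->D->R'->H->plug->E
Char 3 ('C'): step: R->4, L=7; C->plug->G->R->C->L->F->refl->H->L'->A->R'->F->plug->F
Char 4 ('B'): step: R->5, L=7; B->plug->B->R->F->L->D->refl->E->L'->H->R'->E->plug->H
Char 5 ('H'): step: R->6, L=7; H->plug->E->R->A->L->H->refl->F->L'->C->R'->C->plug->G
Char 6 ('D'): step: R->7, L=7; D->plug->D->R->H->L->E->refl->D->L'->F->R'->C->plug->G
Char 7 ('C'): step: R->0, L->0 (L advanced); C->plug->G->R->C->L->B->refl->C->L'->E->R'->B->plug->B
Char 8 ('D'): step: R->1, L=0; D->plug->D->R->G->L->D->refl->E->L'->B->R'->F->plug->F
Char 9 ('C'): step: R->2, L=0; C->plug->G->R->G->L->D->refl->E->L'->B->R'->F->plug->F
Final: ciphertext=DEFHGGBFF, RIGHT=2, LEFT=0

Answer: DEFHGGBFF 2 0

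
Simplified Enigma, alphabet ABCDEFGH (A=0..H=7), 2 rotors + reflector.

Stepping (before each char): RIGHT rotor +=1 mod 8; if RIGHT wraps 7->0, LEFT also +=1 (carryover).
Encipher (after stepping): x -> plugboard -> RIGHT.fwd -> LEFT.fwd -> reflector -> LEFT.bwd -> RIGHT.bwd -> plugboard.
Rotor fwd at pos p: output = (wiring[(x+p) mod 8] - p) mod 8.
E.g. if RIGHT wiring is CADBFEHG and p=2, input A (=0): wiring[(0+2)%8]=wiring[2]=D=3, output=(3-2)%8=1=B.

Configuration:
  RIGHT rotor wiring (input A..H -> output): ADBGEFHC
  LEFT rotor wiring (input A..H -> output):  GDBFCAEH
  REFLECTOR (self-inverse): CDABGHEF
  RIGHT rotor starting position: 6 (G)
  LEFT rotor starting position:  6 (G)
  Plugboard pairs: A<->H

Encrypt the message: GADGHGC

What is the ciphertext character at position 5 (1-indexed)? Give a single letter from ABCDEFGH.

Char 1 ('G'): step: R->7, L=6; G->plug->G->R->G->L->E->refl->G->L'->A->R'->H->plug->A
Char 2 ('A'): step: R->0, L->7 (L advanced); A->plug->H->R->C->L->E->refl->G->L'->E->R'->E->plug->E
Char 3 ('D'): step: R->1, L=7; D->plug->D->R->D->L->C->refl->A->L'->A->R'->B->plug->B
Char 4 ('G'): step: R->2, L=7; G->plug->G->R->G->L->B->refl->D->L'->F->R'->E->plug->E
Char 5 ('H'): step: R->3, L=7; H->plug->A->R->D->L->C->refl->A->L'->A->R'->G->plug->G

G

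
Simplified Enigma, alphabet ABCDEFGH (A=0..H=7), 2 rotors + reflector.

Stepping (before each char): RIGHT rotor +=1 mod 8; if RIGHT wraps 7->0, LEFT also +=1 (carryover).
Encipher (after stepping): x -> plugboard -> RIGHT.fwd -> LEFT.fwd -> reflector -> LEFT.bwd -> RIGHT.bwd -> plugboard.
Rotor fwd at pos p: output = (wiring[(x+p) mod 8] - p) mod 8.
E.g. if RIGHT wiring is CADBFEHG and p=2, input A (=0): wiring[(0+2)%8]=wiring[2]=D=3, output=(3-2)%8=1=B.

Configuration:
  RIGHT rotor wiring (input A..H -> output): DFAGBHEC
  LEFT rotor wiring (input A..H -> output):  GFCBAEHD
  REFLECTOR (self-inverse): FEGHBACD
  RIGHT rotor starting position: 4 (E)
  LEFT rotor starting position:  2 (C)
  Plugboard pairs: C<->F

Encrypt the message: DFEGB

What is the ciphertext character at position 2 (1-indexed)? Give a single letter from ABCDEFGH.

Char 1 ('D'): step: R->5, L=2; D->plug->D->R->G->L->E->refl->B->L'->F->R'->C->plug->F
Char 2 ('F'): step: R->6, L=2; F->plug->C->R->F->L->B->refl->E->L'->G->R'->A->plug->A

A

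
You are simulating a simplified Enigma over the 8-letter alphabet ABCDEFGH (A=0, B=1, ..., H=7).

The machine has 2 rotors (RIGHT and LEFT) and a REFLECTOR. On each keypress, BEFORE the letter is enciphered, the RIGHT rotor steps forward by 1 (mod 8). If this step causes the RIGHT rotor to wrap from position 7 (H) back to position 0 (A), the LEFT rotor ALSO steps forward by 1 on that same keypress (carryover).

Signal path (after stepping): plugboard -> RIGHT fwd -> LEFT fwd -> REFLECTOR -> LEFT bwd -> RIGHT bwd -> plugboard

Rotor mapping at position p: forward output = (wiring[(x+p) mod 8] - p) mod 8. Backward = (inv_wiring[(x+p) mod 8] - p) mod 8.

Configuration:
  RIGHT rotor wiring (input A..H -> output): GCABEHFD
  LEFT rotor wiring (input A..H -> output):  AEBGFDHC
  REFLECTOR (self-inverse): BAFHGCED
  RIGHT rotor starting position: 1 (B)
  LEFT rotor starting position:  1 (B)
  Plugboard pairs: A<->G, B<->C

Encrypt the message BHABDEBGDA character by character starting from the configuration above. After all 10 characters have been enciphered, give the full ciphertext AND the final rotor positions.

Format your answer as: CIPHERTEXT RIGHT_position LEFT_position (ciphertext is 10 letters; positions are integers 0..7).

Char 1 ('B'): step: R->2, L=1; B->plug->C->R->C->L->F->refl->C->L'->E->R'->G->plug->A
Char 2 ('H'): step: R->3, L=1; H->plug->H->R->F->L->G->refl->E->L'->D->R'->F->plug->F
Char 3 ('A'): step: R->4, L=1; A->plug->G->R->E->L->C->refl->F->L'->C->R'->E->plug->E
Char 4 ('B'): step: R->5, L=1; B->plug->C->R->G->L->B->refl->A->L'->B->R'->D->plug->D
Char 5 ('D'): step: R->6, L=1; D->plug->D->R->E->L->C->refl->F->L'->C->R'->E->plug->E
Char 6 ('E'): step: R->7, L=1; E->plug->E->R->C->L->F->refl->C->L'->E->R'->A->plug->G
Char 7 ('B'): step: R->0, L->2 (L advanced); B->plug->C->R->A->L->H->refl->D->L'->C->R'->B->plug->C
Char 8 ('G'): step: R->1, L=2; G->plug->A->R->B->L->E->refl->G->L'->G->R'->E->plug->E
Char 9 ('D'): step: R->2, L=2; D->plug->D->R->F->L->A->refl->B->L'->D->R'->E->plug->E
Char 10 ('A'): step: R->3, L=2; A->plug->G->R->H->L->C->refl->F->L'->E->R'->C->plug->B
Final: ciphertext=AFEDEGCEEB, RIGHT=3, LEFT=2

Answer: AFEDEGCEEB 3 2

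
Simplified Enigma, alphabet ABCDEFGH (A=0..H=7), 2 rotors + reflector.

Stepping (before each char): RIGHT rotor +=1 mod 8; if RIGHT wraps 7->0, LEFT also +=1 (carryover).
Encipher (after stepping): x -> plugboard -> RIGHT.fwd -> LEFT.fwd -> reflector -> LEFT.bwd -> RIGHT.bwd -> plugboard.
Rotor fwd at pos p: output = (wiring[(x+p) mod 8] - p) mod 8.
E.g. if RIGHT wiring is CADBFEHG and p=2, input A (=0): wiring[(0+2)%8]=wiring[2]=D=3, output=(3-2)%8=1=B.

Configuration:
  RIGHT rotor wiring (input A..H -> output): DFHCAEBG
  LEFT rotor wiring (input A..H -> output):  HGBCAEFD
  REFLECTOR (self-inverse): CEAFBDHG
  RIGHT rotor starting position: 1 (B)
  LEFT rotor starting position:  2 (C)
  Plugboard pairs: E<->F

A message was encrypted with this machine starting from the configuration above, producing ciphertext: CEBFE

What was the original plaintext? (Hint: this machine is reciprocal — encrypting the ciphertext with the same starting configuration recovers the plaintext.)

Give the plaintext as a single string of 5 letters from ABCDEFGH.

Char 1 ('C'): step: R->2, L=2; C->plug->C->R->G->L->F->refl->D->L'->E->R'->F->plug->E
Char 2 ('E'): step: R->3, L=2; E->plug->F->R->A->L->H->refl->G->L'->C->R'->G->plug->G
Char 3 ('B'): step: R->4, L=2; B->plug->B->R->A->L->H->refl->G->L'->C->R'->D->plug->D
Char 4 ('F'): step: R->5, L=2; F->plug->E->R->A->L->H->refl->G->L'->C->R'->F->plug->E
Char 5 ('E'): step: R->6, L=2; E->plug->F->R->E->L->D->refl->F->L'->G->R'->H->plug->H

Answer: EGDEH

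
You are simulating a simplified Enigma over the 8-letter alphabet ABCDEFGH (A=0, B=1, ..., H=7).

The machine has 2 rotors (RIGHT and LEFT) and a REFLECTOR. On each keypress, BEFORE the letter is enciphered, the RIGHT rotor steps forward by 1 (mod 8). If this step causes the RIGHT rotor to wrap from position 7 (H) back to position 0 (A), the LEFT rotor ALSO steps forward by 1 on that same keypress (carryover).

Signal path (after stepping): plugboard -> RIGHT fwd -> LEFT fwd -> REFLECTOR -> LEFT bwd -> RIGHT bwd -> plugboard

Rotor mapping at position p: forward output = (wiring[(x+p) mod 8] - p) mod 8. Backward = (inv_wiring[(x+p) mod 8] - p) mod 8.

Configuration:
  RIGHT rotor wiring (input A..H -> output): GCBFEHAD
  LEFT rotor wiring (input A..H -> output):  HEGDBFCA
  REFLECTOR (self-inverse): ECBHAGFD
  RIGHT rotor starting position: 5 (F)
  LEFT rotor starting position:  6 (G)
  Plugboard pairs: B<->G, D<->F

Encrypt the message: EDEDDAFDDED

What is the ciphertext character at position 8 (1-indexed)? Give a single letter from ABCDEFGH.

Char 1 ('E'): step: R->6, L=6; E->plug->E->R->D->L->G->refl->F->L'->F->R'->B->plug->G
Char 2 ('D'): step: R->7, L=6; D->plug->F->R->F->L->F->refl->G->L'->D->R'->C->plug->C
Char 3 ('E'): step: R->0, L->7 (L advanced); E->plug->E->R->E->L->E->refl->A->L'->B->R'->C->plug->C
Char 4 ('D'): step: R->1, L=7; D->plug->F->R->H->L->D->refl->H->L'->D->R'->D->plug->F
Char 5 ('D'): step: R->2, L=7; D->plug->F->R->B->L->A->refl->E->L'->E->R'->G->plug->B
Char 6 ('A'): step: R->3, L=7; A->plug->A->R->C->L->F->refl->G->L'->G->R'->H->plug->H
Char 7 ('F'): step: R->4, L=7; F->plug->D->R->H->L->D->refl->H->L'->D->R'->B->plug->G
Char 8 ('D'): step: R->5, L=7; D->plug->F->R->E->L->E->refl->A->L'->B->R'->D->plug->F

F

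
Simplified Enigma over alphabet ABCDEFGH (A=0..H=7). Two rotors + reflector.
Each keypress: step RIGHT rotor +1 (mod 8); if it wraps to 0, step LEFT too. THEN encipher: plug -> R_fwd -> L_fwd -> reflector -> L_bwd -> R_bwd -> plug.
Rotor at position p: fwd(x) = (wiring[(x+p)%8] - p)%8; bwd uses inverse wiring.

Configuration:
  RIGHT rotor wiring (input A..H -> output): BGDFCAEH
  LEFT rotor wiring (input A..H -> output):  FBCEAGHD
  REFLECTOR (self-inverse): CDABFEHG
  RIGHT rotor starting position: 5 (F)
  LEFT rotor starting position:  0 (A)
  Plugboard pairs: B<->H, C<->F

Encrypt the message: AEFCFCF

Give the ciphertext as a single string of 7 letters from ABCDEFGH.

Answer: EBDADBA

Derivation:
Char 1 ('A'): step: R->6, L=0; A->plug->A->R->G->L->H->refl->G->L'->F->R'->E->plug->E
Char 2 ('E'): step: R->7, L=0; E->plug->E->R->G->L->H->refl->G->L'->F->R'->H->plug->B
Char 3 ('F'): step: R->0, L->1 (L advanced); F->plug->C->R->D->L->H->refl->G->L'->F->R'->D->plug->D
Char 4 ('C'): step: R->1, L=1; C->plug->F->R->D->L->H->refl->G->L'->F->R'->A->plug->A
Char 5 ('F'): step: R->2, L=1; F->plug->C->R->A->L->A->refl->C->L'->G->R'->D->plug->D
Char 6 ('C'): step: R->3, L=1; C->plug->F->R->G->L->C->refl->A->L'->A->R'->H->plug->B
Char 7 ('F'): step: R->4, L=1; F->plug->C->R->A->L->A->refl->C->L'->G->R'->A->plug->A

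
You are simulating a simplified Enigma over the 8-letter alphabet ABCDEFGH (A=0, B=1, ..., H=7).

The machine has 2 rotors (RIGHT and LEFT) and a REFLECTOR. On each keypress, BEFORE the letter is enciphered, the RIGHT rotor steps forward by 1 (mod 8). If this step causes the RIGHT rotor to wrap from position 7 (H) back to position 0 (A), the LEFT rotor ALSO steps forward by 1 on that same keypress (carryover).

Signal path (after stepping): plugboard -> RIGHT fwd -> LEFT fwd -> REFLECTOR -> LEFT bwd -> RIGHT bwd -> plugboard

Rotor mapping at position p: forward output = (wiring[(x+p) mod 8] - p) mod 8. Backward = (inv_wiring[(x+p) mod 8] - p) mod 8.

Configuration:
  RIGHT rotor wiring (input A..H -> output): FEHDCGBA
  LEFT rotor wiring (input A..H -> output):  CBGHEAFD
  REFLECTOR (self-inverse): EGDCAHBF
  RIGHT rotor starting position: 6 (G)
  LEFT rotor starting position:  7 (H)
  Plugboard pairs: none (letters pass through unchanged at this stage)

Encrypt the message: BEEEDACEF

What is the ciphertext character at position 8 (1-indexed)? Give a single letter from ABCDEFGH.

Char 1 ('B'): step: R->7, L=7; B->plug->B->R->G->L->B->refl->G->L'->H->R'->G->plug->G
Char 2 ('E'): step: R->0, L->0 (L advanced); E->plug->E->R->C->L->G->refl->B->L'->B->R'->G->plug->G
Char 3 ('E'): step: R->1, L=0; E->plug->E->R->F->L->A->refl->E->L'->E->R'->H->plug->H
Char 4 ('E'): step: R->2, L=0; E->plug->E->R->H->L->D->refl->C->L'->A->R'->C->plug->C
Char 5 ('D'): step: R->3, L=0; D->plug->D->R->G->L->F->refl->H->L'->D->R'->C->plug->C
Char 6 ('A'): step: R->4, L=0; A->plug->A->R->G->L->F->refl->H->L'->D->R'->G->plug->G
Char 7 ('C'): step: R->5, L=0; C->plug->C->R->D->L->H->refl->F->L'->G->R'->G->plug->G
Char 8 ('E'): step: R->6, L=0; E->plug->E->R->B->L->B->refl->G->L'->C->R'->B->plug->B

B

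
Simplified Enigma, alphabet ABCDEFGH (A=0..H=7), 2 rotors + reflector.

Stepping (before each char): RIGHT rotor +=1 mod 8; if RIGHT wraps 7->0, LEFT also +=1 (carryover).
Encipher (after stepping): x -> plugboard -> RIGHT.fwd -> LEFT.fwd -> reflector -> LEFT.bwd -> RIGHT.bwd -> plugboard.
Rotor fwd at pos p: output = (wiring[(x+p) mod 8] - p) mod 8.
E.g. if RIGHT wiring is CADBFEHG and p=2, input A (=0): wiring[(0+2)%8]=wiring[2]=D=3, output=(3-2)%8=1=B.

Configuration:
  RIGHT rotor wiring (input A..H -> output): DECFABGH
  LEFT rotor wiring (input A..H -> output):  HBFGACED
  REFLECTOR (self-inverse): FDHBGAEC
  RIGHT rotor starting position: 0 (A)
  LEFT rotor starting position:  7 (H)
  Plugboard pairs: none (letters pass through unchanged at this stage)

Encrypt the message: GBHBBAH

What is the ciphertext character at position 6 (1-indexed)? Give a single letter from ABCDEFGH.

Char 1 ('G'): step: R->1, L=7; G->plug->G->R->G->L->D->refl->B->L'->F->R'->F->plug->F
Char 2 ('B'): step: R->2, L=7; B->plug->B->R->D->L->G->refl->E->L'->A->R'->A->plug->A
Char 3 ('H'): step: R->3, L=7; H->plug->H->R->H->L->F->refl->A->L'->B->R'->G->plug->G
Char 4 ('B'): step: R->4, L=7; B->plug->B->R->F->L->B->refl->D->L'->G->R'->G->plug->G
Char 5 ('B'): step: R->5, L=7; B->plug->B->R->B->L->A->refl->F->L'->H->R'->E->plug->E
Char 6 ('A'): step: R->6, L=7; A->plug->A->R->A->L->E->refl->G->L'->D->R'->H->plug->H

H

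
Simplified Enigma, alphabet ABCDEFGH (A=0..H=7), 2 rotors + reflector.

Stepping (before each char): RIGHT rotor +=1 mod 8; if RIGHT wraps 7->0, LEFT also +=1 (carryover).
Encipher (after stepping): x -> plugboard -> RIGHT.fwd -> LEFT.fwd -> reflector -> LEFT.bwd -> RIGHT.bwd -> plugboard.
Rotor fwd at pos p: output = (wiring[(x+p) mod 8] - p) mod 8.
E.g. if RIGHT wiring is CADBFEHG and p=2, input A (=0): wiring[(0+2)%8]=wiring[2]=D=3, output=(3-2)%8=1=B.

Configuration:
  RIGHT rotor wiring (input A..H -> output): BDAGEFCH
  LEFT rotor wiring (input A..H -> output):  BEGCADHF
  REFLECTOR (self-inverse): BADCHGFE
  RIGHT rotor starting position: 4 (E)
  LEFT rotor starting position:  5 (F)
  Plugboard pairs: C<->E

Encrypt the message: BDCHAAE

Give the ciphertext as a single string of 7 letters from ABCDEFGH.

Answer: ECDBGEF

Derivation:
Char 1 ('B'): step: R->5, L=5; B->plug->B->R->F->L->B->refl->A->L'->C->R'->C->plug->E
Char 2 ('D'): step: R->6, L=5; D->plug->D->R->F->L->B->refl->A->L'->C->R'->E->plug->C
Char 3 ('C'): step: R->7, L=5; C->plug->E->R->H->L->D->refl->C->L'->B->R'->D->plug->D
Char 4 ('H'): step: R->0, L->6 (L advanced); H->plug->H->R->H->L->F->refl->G->L'->D->R'->B->plug->B
Char 5 ('A'): step: R->1, L=6; A->plug->A->R->C->L->D->refl->C->L'->G->R'->G->plug->G
Char 6 ('A'): step: R->2, L=6; A->plug->A->R->G->L->C->refl->D->L'->C->R'->C->plug->E
Char 7 ('E'): step: R->3, L=6; E->plug->C->R->C->L->D->refl->C->L'->G->R'->F->plug->F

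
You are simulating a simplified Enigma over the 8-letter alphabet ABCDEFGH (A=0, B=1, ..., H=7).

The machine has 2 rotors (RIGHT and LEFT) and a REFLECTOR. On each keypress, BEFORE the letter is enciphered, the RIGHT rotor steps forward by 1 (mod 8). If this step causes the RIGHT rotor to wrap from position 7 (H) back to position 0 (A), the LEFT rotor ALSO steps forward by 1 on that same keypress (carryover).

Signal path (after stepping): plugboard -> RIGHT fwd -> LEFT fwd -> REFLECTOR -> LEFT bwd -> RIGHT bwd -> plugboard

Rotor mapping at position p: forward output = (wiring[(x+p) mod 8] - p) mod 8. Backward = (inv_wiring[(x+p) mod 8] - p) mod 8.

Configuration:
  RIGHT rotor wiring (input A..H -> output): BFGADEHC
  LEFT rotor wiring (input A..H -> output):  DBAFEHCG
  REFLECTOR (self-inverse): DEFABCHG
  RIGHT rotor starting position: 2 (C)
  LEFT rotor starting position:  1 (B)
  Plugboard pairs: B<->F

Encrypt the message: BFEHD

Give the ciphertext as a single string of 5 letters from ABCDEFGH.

Answer: ECGDC

Derivation:
Char 1 ('B'): step: R->3, L=1; B->plug->F->R->G->L->F->refl->C->L'->H->R'->E->plug->E
Char 2 ('F'): step: R->4, L=1; F->plug->B->R->A->L->A->refl->D->L'->D->R'->C->plug->C
Char 3 ('E'): step: R->5, L=1; E->plug->E->R->A->L->A->refl->D->L'->D->R'->G->plug->G
Char 4 ('H'): step: R->6, L=1; H->plug->H->R->G->L->F->refl->C->L'->H->R'->D->plug->D
Char 5 ('D'): step: R->7, L=1; D->plug->D->R->H->L->C->refl->F->L'->G->R'->C->plug->C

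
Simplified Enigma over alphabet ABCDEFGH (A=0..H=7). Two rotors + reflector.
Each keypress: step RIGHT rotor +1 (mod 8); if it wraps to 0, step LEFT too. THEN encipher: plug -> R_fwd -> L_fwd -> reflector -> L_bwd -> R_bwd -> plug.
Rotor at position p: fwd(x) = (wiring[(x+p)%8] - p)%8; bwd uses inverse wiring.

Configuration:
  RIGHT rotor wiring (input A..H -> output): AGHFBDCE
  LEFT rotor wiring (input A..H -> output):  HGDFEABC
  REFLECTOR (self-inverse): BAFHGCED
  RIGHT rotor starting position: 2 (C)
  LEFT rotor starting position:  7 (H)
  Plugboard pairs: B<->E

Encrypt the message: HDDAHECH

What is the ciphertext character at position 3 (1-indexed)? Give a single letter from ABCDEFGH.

Char 1 ('H'): step: R->3, L=7; H->plug->H->R->E->L->G->refl->E->L'->D->R'->G->plug->G
Char 2 ('D'): step: R->4, L=7; D->plug->D->R->A->L->D->refl->H->L'->C->R'->F->plug->F
Char 3 ('D'): step: R->5, L=7; D->plug->D->R->D->L->E->refl->G->L'->E->R'->H->plug->H

H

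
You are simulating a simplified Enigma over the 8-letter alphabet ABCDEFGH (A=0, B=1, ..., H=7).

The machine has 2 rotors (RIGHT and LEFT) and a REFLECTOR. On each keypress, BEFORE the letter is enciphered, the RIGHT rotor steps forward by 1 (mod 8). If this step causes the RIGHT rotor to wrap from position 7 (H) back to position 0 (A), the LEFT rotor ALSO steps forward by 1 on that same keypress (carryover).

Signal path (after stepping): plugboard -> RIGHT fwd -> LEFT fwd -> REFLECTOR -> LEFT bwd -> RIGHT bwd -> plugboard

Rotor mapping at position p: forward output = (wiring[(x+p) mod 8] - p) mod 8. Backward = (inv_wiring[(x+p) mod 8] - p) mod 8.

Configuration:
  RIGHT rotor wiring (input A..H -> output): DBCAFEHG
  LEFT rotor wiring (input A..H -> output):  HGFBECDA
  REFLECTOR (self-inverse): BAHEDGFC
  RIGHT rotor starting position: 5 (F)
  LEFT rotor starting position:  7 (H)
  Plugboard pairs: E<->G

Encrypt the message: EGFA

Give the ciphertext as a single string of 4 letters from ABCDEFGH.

Answer: HHHE

Derivation:
Char 1 ('E'): step: R->6, L=7; E->plug->G->R->H->L->E->refl->D->L'->G->R'->H->plug->H
Char 2 ('G'): step: R->7, L=7; G->plug->E->R->B->L->A->refl->B->L'->A->R'->H->plug->H
Char 3 ('F'): step: R->0, L->0 (L advanced); F->plug->F->R->E->L->E->refl->D->L'->G->R'->H->plug->H
Char 4 ('A'): step: R->1, L=0; A->plug->A->R->A->L->H->refl->C->L'->F->R'->G->plug->E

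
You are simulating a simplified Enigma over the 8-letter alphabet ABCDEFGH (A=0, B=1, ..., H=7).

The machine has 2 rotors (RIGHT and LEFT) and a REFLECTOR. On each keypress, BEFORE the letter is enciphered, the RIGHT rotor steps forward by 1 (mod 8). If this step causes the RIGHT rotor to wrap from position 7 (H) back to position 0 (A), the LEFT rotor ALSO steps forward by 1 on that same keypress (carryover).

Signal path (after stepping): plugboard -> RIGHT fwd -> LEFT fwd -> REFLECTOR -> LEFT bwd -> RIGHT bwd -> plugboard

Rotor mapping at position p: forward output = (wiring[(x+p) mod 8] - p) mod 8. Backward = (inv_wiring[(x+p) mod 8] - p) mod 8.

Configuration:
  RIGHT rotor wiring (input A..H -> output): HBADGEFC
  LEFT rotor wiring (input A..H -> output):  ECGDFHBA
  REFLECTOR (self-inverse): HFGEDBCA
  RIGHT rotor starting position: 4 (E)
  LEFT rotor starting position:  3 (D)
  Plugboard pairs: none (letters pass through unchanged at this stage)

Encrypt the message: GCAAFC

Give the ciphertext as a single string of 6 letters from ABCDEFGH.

Char 1 ('G'): step: R->5, L=3; G->plug->G->R->G->L->H->refl->A->L'->A->R'->B->plug->B
Char 2 ('C'): step: R->6, L=3; C->plug->C->R->B->L->C->refl->G->L'->D->R'->D->plug->D
Char 3 ('A'): step: R->7, L=3; A->plug->A->R->D->L->G->refl->C->L'->B->R'->D->plug->D
Char 4 ('A'): step: R->0, L->4 (L advanced); A->plug->A->R->H->L->H->refl->A->L'->E->R'->F->plug->F
Char 5 ('F'): step: R->1, L=4; F->plug->F->R->E->L->A->refl->H->L'->H->R'->B->plug->B
Char 6 ('C'): step: R->2, L=4; C->plug->C->R->E->L->A->refl->H->L'->H->R'->H->plug->H

Answer: BDDFBH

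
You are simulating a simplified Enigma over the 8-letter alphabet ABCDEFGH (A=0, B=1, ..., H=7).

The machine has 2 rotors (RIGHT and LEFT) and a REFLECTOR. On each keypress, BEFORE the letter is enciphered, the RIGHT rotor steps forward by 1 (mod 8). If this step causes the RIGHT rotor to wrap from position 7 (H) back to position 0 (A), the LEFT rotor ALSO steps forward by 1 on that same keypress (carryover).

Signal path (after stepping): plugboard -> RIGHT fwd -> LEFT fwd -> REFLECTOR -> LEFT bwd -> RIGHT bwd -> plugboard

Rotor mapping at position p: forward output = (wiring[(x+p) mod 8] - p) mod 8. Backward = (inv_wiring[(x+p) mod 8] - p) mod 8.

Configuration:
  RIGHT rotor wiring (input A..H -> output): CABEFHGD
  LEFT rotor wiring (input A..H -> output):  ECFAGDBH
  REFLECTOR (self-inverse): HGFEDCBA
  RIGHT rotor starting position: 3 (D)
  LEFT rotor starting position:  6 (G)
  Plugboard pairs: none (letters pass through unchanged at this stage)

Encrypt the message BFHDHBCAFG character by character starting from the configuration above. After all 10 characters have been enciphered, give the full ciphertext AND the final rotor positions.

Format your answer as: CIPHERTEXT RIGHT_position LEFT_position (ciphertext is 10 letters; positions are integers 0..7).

Answer: HCDCDFEFBB 5 7

Derivation:
Char 1 ('B'): step: R->4, L=6; B->plug->B->R->D->L->E->refl->D->L'->A->R'->H->plug->H
Char 2 ('F'): step: R->5, L=6; F->plug->F->R->E->L->H->refl->A->L'->G->R'->C->plug->C
Char 3 ('H'): step: R->6, L=6; H->plug->H->R->B->L->B->refl->G->L'->C->R'->D->plug->D
Char 4 ('D'): step: R->7, L=6; D->plug->D->R->C->L->G->refl->B->L'->B->R'->C->plug->C
Char 5 ('H'): step: R->0, L->7 (L advanced); H->plug->H->R->D->L->G->refl->B->L'->E->R'->D->plug->D
Char 6 ('B'): step: R->1, L=7; B->plug->B->R->A->L->A->refl->H->L'->F->R'->F->plug->F
Char 7 ('C'): step: R->2, L=7; C->plug->C->R->D->L->G->refl->B->L'->E->R'->E->plug->E
Char 8 ('A'): step: R->3, L=7; A->plug->A->R->B->L->F->refl->C->L'->H->R'->F->plug->F
Char 9 ('F'): step: R->4, L=7; F->plug->F->R->E->L->B->refl->G->L'->D->R'->B->plug->B
Char 10 ('G'): step: R->5, L=7; G->plug->G->R->H->L->C->refl->F->L'->B->R'->B->plug->B
Final: ciphertext=HCDCDFEFBB, RIGHT=5, LEFT=7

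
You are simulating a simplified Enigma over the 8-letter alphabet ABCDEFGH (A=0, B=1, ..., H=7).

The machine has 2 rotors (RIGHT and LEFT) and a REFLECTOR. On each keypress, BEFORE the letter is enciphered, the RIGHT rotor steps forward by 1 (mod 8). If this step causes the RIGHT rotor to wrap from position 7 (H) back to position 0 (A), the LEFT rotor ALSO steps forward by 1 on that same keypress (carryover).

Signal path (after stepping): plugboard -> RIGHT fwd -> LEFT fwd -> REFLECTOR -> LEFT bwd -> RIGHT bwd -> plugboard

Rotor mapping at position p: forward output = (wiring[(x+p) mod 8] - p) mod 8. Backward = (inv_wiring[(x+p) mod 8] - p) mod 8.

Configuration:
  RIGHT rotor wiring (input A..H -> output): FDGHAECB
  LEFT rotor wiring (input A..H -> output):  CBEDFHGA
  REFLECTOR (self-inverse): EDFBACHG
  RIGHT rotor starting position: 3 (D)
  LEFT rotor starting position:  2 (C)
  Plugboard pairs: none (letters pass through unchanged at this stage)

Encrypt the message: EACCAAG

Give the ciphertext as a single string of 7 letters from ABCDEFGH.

Answer: GBDBCGF

Derivation:
Char 1 ('E'): step: R->4, L=2; E->plug->E->R->B->L->B->refl->D->L'->C->R'->G->plug->G
Char 2 ('A'): step: R->5, L=2; A->plug->A->R->H->L->H->refl->G->L'->F->R'->B->plug->B
Char 3 ('C'): step: R->6, L=2; C->plug->C->R->H->L->H->refl->G->L'->F->R'->D->plug->D
Char 4 ('C'): step: R->7, L=2; C->plug->C->R->E->L->E->refl->A->L'->G->R'->B->plug->B
Char 5 ('A'): step: R->0, L->3 (L advanced); A->plug->A->R->F->L->H->refl->G->L'->G->R'->C->plug->C
Char 6 ('A'): step: R->1, L=3; A->plug->A->R->C->L->E->refl->A->L'->A->R'->G->plug->G
Char 7 ('G'): step: R->2, L=3; G->plug->G->R->D->L->D->refl->B->L'->H->R'->F->plug->F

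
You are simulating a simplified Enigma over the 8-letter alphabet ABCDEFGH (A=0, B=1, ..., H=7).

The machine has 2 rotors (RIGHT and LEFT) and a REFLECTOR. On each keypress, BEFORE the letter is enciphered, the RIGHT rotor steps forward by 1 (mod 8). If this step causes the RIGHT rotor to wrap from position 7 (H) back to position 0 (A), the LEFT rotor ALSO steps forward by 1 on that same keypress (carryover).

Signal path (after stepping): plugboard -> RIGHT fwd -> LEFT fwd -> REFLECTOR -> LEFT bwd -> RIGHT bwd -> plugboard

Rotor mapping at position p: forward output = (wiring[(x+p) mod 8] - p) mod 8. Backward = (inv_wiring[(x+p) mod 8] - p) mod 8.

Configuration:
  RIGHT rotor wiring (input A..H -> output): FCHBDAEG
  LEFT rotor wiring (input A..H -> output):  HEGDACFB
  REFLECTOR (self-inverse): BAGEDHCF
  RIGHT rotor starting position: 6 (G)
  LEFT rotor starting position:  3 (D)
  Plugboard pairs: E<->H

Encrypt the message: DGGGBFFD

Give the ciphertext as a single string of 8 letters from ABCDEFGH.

Char 1 ('D'): step: R->7, L=3; D->plug->D->R->A->L->A->refl->B->L'->G->R'->B->plug->B
Char 2 ('G'): step: R->0, L->4 (L advanced); G->plug->G->R->E->L->D->refl->E->L'->A->R'->F->plug->F
Char 3 ('G'): step: R->1, L=4; G->plug->G->R->F->L->A->refl->B->L'->C->R'->D->plug->D
Char 4 ('G'): step: R->2, L=4; G->plug->G->R->D->L->F->refl->H->L'->H->R'->B->plug->B
Char 5 ('B'): step: R->3, L=4; B->plug->B->R->A->L->E->refl->D->L'->E->R'->H->plug->E
Char 6 ('F'): step: R->4, L=4; F->plug->F->R->G->L->C->refl->G->L'->B->R'->E->plug->H
Char 7 ('F'): step: R->5, L=4; F->plug->F->R->C->L->B->refl->A->L'->F->R'->E->plug->H
Char 8 ('D'): step: R->6, L=4; D->plug->D->R->E->L->D->refl->E->L'->A->R'->B->plug->B

Answer: BFDBEHHB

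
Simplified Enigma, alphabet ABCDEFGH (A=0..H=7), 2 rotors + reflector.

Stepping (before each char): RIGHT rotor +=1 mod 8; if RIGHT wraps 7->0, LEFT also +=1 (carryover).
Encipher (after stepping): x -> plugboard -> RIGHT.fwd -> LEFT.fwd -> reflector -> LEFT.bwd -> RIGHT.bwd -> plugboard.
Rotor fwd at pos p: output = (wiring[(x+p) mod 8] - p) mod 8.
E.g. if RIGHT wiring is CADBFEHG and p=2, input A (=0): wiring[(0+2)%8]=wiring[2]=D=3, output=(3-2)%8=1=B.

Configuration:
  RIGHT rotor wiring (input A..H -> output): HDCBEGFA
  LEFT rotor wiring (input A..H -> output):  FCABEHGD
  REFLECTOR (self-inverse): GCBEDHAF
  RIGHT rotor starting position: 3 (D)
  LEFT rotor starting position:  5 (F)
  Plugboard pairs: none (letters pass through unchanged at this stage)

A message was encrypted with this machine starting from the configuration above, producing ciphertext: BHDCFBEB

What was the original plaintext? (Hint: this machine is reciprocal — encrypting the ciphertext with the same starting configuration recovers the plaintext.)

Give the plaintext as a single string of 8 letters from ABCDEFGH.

Char 1 ('B'): step: R->4, L=5; B->plug->B->R->C->L->G->refl->A->L'->D->R'->E->plug->E
Char 2 ('H'): step: R->5, L=5; H->plug->H->R->H->L->H->refl->F->L'->E->R'->G->plug->G
Char 3 ('D'): step: R->6, L=5; D->plug->D->R->F->L->D->refl->E->L'->G->R'->G->plug->G
Char 4 ('C'): step: R->7, L=5; C->plug->C->R->E->L->F->refl->H->L'->H->R'->G->plug->G
Char 5 ('F'): step: R->0, L->6 (L advanced); F->plug->F->R->G->L->G->refl->A->L'->A->R'->H->plug->H
Char 6 ('B'): step: R->1, L=6; B->plug->B->R->B->L->F->refl->H->L'->C->R'->A->plug->A
Char 7 ('E'): step: R->2, L=6; E->plug->E->R->D->L->E->refl->D->L'->F->R'->G->plug->G
Char 8 ('B'): step: R->3, L=6; B->plug->B->R->B->L->F->refl->H->L'->C->R'->D->plug->D

Answer: EGGGHAGD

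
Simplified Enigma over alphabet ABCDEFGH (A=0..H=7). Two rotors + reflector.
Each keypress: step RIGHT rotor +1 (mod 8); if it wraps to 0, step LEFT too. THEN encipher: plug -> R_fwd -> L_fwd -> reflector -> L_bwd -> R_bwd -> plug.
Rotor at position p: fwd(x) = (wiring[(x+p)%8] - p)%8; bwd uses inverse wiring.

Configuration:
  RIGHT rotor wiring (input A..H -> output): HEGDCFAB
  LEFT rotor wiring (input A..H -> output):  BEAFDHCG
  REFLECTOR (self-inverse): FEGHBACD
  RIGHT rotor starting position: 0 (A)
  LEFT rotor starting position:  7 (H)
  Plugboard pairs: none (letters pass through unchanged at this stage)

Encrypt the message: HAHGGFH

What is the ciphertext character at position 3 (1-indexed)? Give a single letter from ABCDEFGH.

Char 1 ('H'): step: R->1, L=7; H->plug->H->R->G->L->A->refl->F->L'->C->R'->C->plug->C
Char 2 ('A'): step: R->2, L=7; A->plug->A->R->E->L->G->refl->C->L'->B->R'->B->plug->B
Char 3 ('H'): step: R->3, L=7; H->plug->H->R->D->L->B->refl->E->L'->F->R'->D->plug->D

D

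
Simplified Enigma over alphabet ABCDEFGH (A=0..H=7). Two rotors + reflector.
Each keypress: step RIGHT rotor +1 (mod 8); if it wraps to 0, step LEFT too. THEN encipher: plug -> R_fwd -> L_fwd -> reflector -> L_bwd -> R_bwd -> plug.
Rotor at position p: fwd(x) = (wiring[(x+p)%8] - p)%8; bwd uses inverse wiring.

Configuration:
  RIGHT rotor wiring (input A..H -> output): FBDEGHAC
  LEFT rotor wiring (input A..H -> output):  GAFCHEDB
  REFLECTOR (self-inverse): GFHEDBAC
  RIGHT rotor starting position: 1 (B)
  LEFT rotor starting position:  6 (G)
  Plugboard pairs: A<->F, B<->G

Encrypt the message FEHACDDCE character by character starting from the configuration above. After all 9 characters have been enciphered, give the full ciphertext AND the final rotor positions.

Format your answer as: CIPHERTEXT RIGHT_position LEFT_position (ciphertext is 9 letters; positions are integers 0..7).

Char 1 ('F'): step: R->2, L=6; F->plug->A->R->B->L->D->refl->E->L'->F->R'->D->plug->D
Char 2 ('E'): step: R->3, L=6; E->plug->E->R->H->L->G->refl->A->L'->C->R'->F->plug->A
Char 3 ('H'): step: R->4, L=6; H->plug->H->R->A->L->F->refl->B->L'->G->R'->D->plug->D
Char 4 ('A'): step: R->5, L=6; A->plug->F->R->G->L->B->refl->F->L'->A->R'->D->plug->D
Char 5 ('C'): step: R->6, L=6; C->plug->C->R->H->L->G->refl->A->L'->C->R'->A->plug->F
Char 6 ('D'): step: R->7, L=6; D->plug->D->R->E->L->H->refl->C->L'->D->R'->A->plug->F
Char 7 ('D'): step: R->0, L->7 (L advanced); D->plug->D->R->E->L->D->refl->E->L'->H->R'->F->plug->A
Char 8 ('C'): step: R->1, L=7; C->plug->C->R->D->L->G->refl->A->L'->F->R'->D->plug->D
Char 9 ('E'): step: R->2, L=7; E->plug->E->R->G->L->F->refl->B->L'->C->R'->B->plug->G
Final: ciphertext=DADDFFADG, RIGHT=2, LEFT=7

Answer: DADDFFADG 2 7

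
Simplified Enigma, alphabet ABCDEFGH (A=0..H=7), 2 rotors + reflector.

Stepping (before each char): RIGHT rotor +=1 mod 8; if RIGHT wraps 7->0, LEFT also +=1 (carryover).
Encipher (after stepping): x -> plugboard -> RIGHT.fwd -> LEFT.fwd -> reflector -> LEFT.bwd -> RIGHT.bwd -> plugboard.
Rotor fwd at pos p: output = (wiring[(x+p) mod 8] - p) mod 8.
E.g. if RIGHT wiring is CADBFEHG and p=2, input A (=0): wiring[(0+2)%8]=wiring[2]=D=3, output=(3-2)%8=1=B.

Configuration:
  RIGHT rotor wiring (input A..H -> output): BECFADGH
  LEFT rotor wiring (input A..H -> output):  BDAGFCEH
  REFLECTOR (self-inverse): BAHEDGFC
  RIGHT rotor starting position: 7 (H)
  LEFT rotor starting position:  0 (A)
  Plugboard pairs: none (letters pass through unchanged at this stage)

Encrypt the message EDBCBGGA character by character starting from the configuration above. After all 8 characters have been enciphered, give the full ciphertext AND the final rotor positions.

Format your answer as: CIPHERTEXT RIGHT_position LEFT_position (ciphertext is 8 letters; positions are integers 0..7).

Answer: ACFGABDF 7 1

Derivation:
Char 1 ('E'): step: R->0, L->1 (L advanced); E->plug->E->R->A->L->C->refl->H->L'->B->R'->A->plug->A
Char 2 ('D'): step: R->1, L=1; D->plug->D->R->H->L->A->refl->B->L'->E->R'->C->plug->C
Char 3 ('B'): step: R->2, L=1; B->plug->B->R->D->L->E->refl->D->L'->F->R'->F->plug->F
Char 4 ('C'): step: R->3, L=1; C->plug->C->R->A->L->C->refl->H->L'->B->R'->G->plug->G
Char 5 ('B'): step: R->4, L=1; B->plug->B->R->H->L->A->refl->B->L'->E->R'->A->plug->A
Char 6 ('G'): step: R->5, L=1; G->plug->G->R->A->L->C->refl->H->L'->B->R'->B->plug->B
Char 7 ('G'): step: R->6, L=1; G->plug->G->R->C->L->F->refl->G->L'->G->R'->D->plug->D
Char 8 ('A'): step: R->7, L=1; A->plug->A->R->A->L->C->refl->H->L'->B->R'->F->plug->F
Final: ciphertext=ACFGABDF, RIGHT=7, LEFT=1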